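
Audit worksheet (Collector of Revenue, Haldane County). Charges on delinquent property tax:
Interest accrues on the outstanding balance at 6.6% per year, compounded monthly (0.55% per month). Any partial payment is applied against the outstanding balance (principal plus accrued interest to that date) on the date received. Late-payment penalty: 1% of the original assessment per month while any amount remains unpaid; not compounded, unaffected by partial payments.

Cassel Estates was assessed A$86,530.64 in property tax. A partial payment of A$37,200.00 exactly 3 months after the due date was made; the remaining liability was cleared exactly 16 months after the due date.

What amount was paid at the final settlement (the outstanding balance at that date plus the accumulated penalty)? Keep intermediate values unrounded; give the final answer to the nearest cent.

Balance at month 3: A$86,530.6400 × (1 + 0.0055)^3 = A$87,966.2626…
After A$37,200.00 payment: A$87,966.2626… − A$37,200.00 = A$50,766.2626…
Balance at month 16: A$50,766.2626… × (1 + 0.0055)^13 = A$54,518.2826…
Penalty: 16 × 1% × A$86,530.64 = A$13,844.90…
Final settlement = outstanding balance + penalty = A$54,518.2826… + A$13,844.90… = A$68,363.18

A$68,363.18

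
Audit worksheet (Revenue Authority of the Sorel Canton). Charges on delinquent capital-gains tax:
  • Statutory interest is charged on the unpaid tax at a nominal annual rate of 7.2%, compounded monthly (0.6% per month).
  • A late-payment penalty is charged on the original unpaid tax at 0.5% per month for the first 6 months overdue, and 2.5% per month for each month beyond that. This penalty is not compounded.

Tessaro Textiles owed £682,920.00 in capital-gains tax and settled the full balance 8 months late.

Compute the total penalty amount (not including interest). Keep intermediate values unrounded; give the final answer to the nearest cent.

£54,633.60

Penalty, months 1–6: 6 × 0.5% × £682,920.00 = £20,487.60
Penalty, months 7–8: 2 × 2.5% × £682,920.00 = £34,146.00
Total penalty = £20,487.60 + £34,146.00 = £54,633.60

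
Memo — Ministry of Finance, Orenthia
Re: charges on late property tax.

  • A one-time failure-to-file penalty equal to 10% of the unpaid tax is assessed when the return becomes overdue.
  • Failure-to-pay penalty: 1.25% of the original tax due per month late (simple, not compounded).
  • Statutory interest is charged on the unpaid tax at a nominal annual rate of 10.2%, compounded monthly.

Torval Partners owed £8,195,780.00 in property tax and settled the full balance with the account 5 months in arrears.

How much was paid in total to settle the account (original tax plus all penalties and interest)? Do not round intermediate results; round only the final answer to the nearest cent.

£9,881,886.90

Failure-to-file penalty: 10% × £8,195,780.00 = £819,578.00
Failure-to-pay penalty = 1.25% × £8,195,780.00 × 5 mo = £512,236.25
Interest (10.2%/yr ÷ 12 = 0.85%/month): £8,195,780.00 × ((1 + 0.0085)^5 − 1) = £354,292.6477…
Total = £8,195,780.00 + £1,331,814.2500 + £354,292.6477… = £9,881,886.90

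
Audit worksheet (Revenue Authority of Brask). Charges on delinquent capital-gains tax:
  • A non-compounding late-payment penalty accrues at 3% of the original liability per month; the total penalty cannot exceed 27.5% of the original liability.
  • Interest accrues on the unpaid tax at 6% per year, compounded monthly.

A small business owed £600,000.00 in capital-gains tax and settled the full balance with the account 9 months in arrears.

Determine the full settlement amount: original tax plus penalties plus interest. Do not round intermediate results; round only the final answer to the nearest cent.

Penalty: 9 × 3% × £600,000.00 = £162,000.00 (below the 27.5% cap of £165,000.00)
Interest (6%/yr ÷ 12 = 0.5%/month): £600,000.00 × ((1 + 0.005)^9 − 1) = £27,546.3475…
Total = £600,000.00 + £162,000.0000 + £27,546.3475… = £789,546.35

£789,546.35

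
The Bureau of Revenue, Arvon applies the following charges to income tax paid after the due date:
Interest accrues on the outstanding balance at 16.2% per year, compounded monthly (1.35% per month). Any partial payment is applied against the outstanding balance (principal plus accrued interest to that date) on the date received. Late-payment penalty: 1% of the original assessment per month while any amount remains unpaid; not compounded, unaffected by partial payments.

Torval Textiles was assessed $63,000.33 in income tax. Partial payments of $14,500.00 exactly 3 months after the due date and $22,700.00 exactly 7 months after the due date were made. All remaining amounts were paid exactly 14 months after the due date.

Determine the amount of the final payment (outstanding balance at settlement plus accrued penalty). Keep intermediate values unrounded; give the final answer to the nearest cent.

$43,092.20

Balance at month 3: $63,000.3300 × (1 + 0.0135)^3 = $65,586.4438…
After $14,500.00 payment: $65,586.4438… − $14,500.00 = $51,086.4438…
Balance at month 7: $51,086.4438… × (1 + 0.0135)^4 = $53,901.4793…
After $22,700.00 payment: $53,901.4793… − $22,700.00 = $31,201.4793…
Balance at month 14: $31,201.4793… × (1 + 0.0135)^7 = $34,272.1583…
Penalty: 14 × 1% × $63,000.33 = $8,820.05…
Final settlement = outstanding balance + penalty = $34,272.1583… + $8,820.05… = $43,092.20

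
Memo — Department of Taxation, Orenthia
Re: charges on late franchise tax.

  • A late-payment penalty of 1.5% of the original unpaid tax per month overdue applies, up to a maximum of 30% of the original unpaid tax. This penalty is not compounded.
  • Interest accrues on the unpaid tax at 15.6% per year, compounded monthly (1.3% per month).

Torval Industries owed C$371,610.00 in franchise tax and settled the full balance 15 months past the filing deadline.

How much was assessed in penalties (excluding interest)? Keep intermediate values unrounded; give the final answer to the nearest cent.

C$83,612.25

Penalty: 15 × 1.5% × C$371,610.00 = C$83,612.25 (below the 30% cap of C$111,483.00)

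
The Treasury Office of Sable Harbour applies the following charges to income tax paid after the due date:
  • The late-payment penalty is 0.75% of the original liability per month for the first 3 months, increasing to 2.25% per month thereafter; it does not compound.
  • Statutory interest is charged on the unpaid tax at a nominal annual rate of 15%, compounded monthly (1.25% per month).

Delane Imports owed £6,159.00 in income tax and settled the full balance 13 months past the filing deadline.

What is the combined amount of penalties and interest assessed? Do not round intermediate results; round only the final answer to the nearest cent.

Penalty, months 1–3: 3 × 0.75% × £6,159.00 = £138.58…
Penalty, months 4–13: 10 × 2.25% × £6,159.00 = £1,385.78…
Interest: £6,159.00 × ((1 + 0.0125)^13 − 1) = £6,159.00 × 0.1752639… = £1,079.4507…
Penalties + interest = £1,524.3525 + £1,079.4507… = £2,603.80

£2,603.80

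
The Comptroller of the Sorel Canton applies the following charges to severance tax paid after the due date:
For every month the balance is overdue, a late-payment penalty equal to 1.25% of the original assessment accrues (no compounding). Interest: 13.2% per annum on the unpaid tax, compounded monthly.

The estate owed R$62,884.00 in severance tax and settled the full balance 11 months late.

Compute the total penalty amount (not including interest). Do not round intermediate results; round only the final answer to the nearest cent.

R$8,646.55

Late-payment penalty: 11 × 1.25% × R$62,884.00 = R$8,646.55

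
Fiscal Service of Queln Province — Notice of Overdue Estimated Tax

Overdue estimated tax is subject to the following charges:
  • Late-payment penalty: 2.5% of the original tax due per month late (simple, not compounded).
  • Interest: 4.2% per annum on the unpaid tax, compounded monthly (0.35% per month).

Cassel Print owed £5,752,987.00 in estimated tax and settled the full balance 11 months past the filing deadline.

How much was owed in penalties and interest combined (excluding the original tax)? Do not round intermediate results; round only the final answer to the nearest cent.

£1,807,478.48

Late-payment penalty: 11 × 2.5% × £5,752,987.00 = £1,582,071.43…
Interest: £5,752,987.00 × ((1 + 0.0035)^11 − 1) = £5,752,987.00 × 0.0391809… = £225,407.0596…
Penalties + interest = £1,582,071.4250 + £225,407.0596… = £1,807,478.48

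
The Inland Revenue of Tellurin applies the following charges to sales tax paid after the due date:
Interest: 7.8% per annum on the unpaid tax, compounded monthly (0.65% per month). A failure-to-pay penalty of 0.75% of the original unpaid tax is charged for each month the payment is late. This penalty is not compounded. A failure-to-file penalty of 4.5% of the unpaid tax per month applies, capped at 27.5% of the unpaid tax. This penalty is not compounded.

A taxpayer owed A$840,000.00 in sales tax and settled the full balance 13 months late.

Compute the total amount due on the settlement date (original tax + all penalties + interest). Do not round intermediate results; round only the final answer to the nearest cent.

Failure-to-file: 13 × 4.5% × A$840,000.00 = A$491,400.00, capped at 27.5% × A$840,000.00 = A$231,000.00
Failure-to-pay penalty: 13 × 0.75% × A$840,000.00 = A$81,900.00
Interest: A$840,000.00 × ((1 + 0.0065)^13 − 1) = A$840,000.00 × 0.0878753… = A$73,815.2807…
Total = A$840,000.00 + A$312,900.0000 + A$73,815.2807… = A$1,226,715.28

A$1,226,715.28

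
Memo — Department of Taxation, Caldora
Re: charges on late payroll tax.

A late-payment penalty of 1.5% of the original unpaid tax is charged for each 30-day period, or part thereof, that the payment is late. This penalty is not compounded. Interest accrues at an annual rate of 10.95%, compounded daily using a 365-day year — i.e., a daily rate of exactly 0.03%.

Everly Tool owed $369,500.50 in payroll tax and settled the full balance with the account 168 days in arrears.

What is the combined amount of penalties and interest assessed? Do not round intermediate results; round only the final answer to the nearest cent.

Penalty periods: ⌈168/30⌉ = 6; penalty = 6 × 1.5% × $369,500.50 = $33,255.05…
Interest: $369,500.50 × ((1 + 0.0003)^168 − 1) = $369,500.50 × 0.05168374… = $19,097.1677…
Penalties + interest = $33,255.0450 + $19,097.1677… = $52,352.21

$52,352.21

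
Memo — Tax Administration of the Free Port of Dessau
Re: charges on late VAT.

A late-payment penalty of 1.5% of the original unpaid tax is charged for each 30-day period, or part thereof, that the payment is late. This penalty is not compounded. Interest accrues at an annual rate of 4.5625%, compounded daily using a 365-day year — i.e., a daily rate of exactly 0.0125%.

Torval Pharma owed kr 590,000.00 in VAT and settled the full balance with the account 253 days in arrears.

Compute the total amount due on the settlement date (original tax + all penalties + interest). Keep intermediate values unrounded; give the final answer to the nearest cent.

Penalty periods: ⌈253/30⌉ = 9; penalty = 9 × 1.5% × kr 590,000.00 = kr 79,650.00
Interest: kr 590,000.00 × ((1 + 0.000125)^253 − 1) = kr 590,000.00 × 0.03212834… = kr 18,955.7229…
Total = kr 590,000.00 + kr 79,650.0000 + kr 18,955.7229… = kr 688,605.72

kr 688,605.72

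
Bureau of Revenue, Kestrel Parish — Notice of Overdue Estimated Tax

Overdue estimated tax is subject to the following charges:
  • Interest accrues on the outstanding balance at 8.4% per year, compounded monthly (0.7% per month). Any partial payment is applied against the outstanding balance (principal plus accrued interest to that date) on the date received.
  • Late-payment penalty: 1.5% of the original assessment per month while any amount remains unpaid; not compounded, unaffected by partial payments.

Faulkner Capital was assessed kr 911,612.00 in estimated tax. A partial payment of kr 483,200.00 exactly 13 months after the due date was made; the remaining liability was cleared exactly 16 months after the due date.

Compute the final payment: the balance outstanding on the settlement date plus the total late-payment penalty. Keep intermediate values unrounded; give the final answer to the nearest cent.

kr 744,620.46

Balance at month 13: kr 911,612.0000 × (1 + 0.007)^13 = kr 998,143.8853…
After kr 483,200.00 payment: kr 998,143.8853… − kr 483,200.00 = kr 514,943.8853…
Balance at month 16: kr 514,943.8853… × (1 + 0.007)^3 = kr 525,833.5802…
Penalty: 16 × 1.5% × kr 911,612.00 = kr 218,786.88
Final settlement = outstanding balance + penalty = kr 525,833.5802… + kr 218,786.88 = kr 744,620.46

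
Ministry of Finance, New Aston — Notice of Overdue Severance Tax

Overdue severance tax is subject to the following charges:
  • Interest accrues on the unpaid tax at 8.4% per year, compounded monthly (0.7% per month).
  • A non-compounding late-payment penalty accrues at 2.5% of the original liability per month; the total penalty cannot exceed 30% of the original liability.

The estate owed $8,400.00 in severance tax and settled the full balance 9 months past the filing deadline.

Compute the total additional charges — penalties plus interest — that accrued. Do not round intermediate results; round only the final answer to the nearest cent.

Penalty: 9 × 2.5% × $8,400.00 = $1,890.00 (below the 30% cap of $2,520.00)
Interest: $8,400.00 × ((1 + 0.007)^9 − 1) = $8,400.00 × 0.0647931… = $544.2622…
Penalties + interest = $1,890.0000 + $544.2622… = $2,434.26

$2,434.26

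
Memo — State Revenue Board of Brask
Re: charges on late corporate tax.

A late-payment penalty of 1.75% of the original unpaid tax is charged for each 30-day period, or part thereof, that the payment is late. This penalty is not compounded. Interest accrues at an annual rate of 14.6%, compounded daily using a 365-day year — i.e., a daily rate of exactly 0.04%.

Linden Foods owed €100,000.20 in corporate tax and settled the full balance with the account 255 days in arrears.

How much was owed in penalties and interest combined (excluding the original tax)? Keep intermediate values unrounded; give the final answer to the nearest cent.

Penalty periods: ⌈255/30⌉ = 9; penalty = 9 × 1.75% × €100,000.20 = €15,750.03…
Interest: €100,000.20 × ((1 + 0.0004)^255 − 1) = €100,000.20 × 0.10736089… = €10,736.1102…
Penalties + interest = €15,750.0315 + €10,736.1102… = €26,486.14

€26,486.14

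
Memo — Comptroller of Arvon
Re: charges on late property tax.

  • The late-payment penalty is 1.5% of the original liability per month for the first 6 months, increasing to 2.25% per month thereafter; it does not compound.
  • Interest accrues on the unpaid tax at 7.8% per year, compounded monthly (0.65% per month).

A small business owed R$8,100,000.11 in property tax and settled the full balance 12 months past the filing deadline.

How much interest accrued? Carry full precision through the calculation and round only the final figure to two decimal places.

R$654,883.47

Interest: R$8,100,000.11 × ((1 + 0.0065)^12 − 1) = R$8,100,000.11 × 0.0808498… = R$654,883.4729…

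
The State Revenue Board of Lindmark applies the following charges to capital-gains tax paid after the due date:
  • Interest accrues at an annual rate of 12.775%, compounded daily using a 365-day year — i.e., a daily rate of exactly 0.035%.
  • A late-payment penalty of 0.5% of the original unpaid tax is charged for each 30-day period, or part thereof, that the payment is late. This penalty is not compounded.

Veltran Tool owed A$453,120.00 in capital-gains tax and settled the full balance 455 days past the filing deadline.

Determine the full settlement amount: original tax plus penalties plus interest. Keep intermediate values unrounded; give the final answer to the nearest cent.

Penalty periods: ⌈455/30⌉ = 16; penalty = 16 × 0.5% × A$453,120.00 = A$36,249.60
Interest: A$453,120.00 × ((1 + 0.00035)^455 − 1) = A$453,120.00 × 0.17259840… = A$78,207.7853…
Total = A$453,120.00 + A$36,249.6000 + A$78,207.7853… = A$567,577.39

A$567,577.39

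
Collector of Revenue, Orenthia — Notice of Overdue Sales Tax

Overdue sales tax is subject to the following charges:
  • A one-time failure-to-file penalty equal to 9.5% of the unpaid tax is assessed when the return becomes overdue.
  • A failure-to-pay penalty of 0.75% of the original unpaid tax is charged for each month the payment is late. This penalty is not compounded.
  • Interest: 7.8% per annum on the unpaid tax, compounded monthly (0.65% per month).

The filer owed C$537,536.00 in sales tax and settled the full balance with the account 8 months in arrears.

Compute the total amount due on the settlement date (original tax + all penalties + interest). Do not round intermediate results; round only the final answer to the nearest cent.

C$649,450.19

Failure-to-file penalty: 9.5% × C$537,536.00 = C$51,065.92
Failure-to-pay penalty: 8 × 0.75% × C$537,536.00 = C$32,252.16
Interest: C$537,536.00 × ((1 + 0.0065)^8 − 1) = C$537,536.00 × 0.0531985… = C$28,596.1114…
Total = C$537,536.00 + C$83,318.0800 + C$28,596.1114… = C$649,450.19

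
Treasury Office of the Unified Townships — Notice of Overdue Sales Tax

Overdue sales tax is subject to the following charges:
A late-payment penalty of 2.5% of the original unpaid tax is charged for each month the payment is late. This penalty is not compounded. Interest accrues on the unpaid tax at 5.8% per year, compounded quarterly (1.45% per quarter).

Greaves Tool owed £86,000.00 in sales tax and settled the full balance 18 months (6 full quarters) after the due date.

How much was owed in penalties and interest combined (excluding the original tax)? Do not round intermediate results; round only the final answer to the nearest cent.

£46,458.52

Late-payment penalty = 2.5% × £86,000.00 × 18 mo = £38,700.00
Interest: £86,000.00 × ((1 + 0.0145)^6 − 1) = £86,000.00 × 0.0902154… = £7,758.5235…
Penalties + interest = £38,700.0000 + £7,758.5235… = £46,458.52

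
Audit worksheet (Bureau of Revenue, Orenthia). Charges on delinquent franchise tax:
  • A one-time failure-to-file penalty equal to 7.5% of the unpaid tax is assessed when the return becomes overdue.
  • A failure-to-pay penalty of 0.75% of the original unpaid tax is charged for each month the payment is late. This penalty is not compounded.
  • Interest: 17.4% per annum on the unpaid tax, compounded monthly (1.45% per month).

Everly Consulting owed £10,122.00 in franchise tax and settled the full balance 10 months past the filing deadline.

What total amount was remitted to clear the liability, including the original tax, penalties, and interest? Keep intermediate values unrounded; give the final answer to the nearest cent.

Failure-to-file penalty: 7.5% × £10,122.00 = £759.15
Failure-to-pay penalty = 0.75% × £10,122.00 × 10 mo = £759.15
Interest: £10,122.00 × ((1 + 0.0145)^10 − 1) = £10,122.00 × 0.1548365… = £1,567.2554…
Total = £10,122.00 + £1,518.3000 + £1,567.2554… = £13,207.56

£13,207.56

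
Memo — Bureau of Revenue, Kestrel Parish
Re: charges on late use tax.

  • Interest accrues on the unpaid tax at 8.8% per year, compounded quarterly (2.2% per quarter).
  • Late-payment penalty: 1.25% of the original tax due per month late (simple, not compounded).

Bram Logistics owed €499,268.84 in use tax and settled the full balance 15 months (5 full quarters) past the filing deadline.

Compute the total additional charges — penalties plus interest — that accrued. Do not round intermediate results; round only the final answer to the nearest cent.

Late-payment penalty = 1.25% × €499,268.84 × 15 mo = €93,612.91…
Interest: €499,268.84 × ((1 + 0.022)^5 − 1) = €499,268.84 × 0.1149477… = €57,389.7831…
Penalties + interest = €93,612.9075 + €57,389.7831… = €151,002.69

€151,002.69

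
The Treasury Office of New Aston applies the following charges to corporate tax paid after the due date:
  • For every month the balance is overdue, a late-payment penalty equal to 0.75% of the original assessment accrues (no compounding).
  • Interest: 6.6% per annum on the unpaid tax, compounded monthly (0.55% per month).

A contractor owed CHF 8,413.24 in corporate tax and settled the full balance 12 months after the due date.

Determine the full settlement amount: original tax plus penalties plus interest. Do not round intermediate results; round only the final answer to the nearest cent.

Late-payment penalty = 0.75% × CHF 8,413.24 × 12 mo = CHF 757.19…
Interest: CHF 8,413.24 × ((1 + 0.0055)^12 − 1) = CHF 8,413.24 × 0.0680336… = CHF 572.3827…
Total = CHF 8,413.24 + CHF 757.1916 + CHF 572.3827… = CHF 9,742.81

CHF 9,742.81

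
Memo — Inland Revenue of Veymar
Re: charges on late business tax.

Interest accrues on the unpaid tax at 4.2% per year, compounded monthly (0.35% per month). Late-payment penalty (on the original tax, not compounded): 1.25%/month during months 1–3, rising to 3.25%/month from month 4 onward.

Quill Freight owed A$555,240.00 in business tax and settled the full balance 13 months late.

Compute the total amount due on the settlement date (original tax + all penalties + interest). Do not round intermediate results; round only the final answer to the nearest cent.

A$782,315.32

Penalty, months 1–3: 3 × 1.25% × A$555,240.00 = A$20,821.50
Penalty, months 4–13: 10 × 3.25% × A$555,240.00 = A$180,453.00
Interest: A$555,240.00 × ((1 + 0.0035)^13 − 1) = A$555,240.00 × 0.0464679… = A$25,800.8203…
Total = A$555,240.00 + A$201,274.5000 + A$25,800.8203… = A$782,315.32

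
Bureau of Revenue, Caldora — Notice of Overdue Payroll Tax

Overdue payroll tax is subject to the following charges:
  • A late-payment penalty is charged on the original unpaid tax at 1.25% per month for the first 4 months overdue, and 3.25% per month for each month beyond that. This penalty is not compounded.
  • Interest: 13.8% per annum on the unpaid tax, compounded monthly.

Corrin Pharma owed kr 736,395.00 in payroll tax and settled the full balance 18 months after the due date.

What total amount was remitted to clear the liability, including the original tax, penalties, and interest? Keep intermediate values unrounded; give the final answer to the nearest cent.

kr 1,276,563.24

Penalty, months 1–4: 4 × 1.25% × kr 736,395.00 = kr 36,819.75
Penalty, months 5–18: 14 × 3.25% × kr 736,395.00 = kr 335,059.73…
Interest (13.8%/yr ÷ 12 = 1.15%/month): kr 736,395.00 × ((1 + 0.0115)^18 − 1) = kr 168,288.7696…
Total = kr 736,395.00 + kr 371,879.4750 + kr 168,288.7696… = kr 1,276,563.24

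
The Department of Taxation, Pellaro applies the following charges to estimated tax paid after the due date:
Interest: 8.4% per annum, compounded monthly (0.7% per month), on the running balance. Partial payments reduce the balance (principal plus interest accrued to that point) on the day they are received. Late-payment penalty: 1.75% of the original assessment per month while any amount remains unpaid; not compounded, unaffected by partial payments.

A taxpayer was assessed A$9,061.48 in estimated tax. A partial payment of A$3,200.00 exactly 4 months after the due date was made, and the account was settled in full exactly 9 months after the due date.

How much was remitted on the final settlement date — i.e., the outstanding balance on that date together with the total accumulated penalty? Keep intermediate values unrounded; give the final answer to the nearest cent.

A$7,762.21

Balance at month 4: A$9,061.4800 × (1 + 0.007)^4 = A$9,317.8780…
After A$3,200.00 payment: A$9,317.8780… − A$3,200.00 = A$6,117.8780…
Balance at month 9: A$6,117.8780… × (1 + 0.007)^5 = A$6,335.0225…
Penalty: 9 × 1.75% × A$9,061.48 = A$1,427.18…
Final settlement = outstanding balance + penalty = A$6,335.0225… + A$1,427.18… = A$7,762.21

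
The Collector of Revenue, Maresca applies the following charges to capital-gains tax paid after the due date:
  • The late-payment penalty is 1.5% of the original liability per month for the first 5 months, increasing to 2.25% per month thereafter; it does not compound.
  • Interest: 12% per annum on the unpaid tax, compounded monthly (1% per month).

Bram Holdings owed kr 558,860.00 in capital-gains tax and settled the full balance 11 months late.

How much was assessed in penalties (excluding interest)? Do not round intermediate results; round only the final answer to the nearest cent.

Penalty, months 1–5: 5 × 1.5% × kr 558,860.00 = kr 41,914.50
Penalty, months 6–11: 6 × 2.25% × kr 558,860.00 = kr 75,446.10
Total penalty = kr 41,914.50 + kr 75,446.10 = kr 117,360.60

kr 117,360.60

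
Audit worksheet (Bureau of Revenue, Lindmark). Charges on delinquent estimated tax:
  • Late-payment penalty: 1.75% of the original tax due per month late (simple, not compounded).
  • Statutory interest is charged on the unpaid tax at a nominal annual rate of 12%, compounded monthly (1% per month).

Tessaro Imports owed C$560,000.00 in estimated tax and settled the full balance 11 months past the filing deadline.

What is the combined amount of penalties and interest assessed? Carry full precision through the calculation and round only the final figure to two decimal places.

C$172,574.27

Late-payment penalty = 1.75% × C$560,000.00 × 11 mo = C$107,800.00
Interest: C$560,000.00 × ((1 + 0.01)^11 − 1) = C$560,000.00 × 0.1156683… = C$64,774.2741…
Penalties + interest = C$107,800.0000 + C$64,774.2741… = C$172,574.27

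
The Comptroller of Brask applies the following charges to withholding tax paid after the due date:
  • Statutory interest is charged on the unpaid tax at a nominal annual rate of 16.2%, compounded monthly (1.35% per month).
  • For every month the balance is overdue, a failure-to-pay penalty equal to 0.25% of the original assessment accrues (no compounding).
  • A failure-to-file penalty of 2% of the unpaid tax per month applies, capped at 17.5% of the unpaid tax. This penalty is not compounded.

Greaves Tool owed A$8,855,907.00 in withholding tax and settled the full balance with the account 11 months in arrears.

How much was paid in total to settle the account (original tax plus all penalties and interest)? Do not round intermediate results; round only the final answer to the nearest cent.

A$12,056,793.84

Failure-to-file: 11 × 2% × A$8,855,907.00 = A$1,948,299.54, capped at 17.5% × A$8,855,907.00 = A$1,549,783.73…
Failure-to-pay penalty = 0.25% × A$8,855,907.00 × 11 mo = A$243,537.44…
Interest: A$8,855,907.00 × ((1 + 0.0135)^11 − 1) = A$8,855,907.00 × 0.1589409… = A$1,407,565.6769…
Total = A$8,855,907.00 + A$1,793,321.1675 + A$1,407,565.6769… = A$12,056,793.84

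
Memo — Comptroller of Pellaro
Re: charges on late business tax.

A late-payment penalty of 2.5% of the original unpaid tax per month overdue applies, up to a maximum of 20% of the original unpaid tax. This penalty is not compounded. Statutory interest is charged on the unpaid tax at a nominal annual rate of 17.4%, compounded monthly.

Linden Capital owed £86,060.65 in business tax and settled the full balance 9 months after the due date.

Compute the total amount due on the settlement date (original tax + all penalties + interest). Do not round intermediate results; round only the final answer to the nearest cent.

£115,177.61

Penalty (uncapped): 9 × 2.5% × £86,060.65 = £19,363.65…; cap = 20% × £86,060.65 = £17,212.13 → penalty = £17,212.13
Interest (17.4%/yr ÷ 12 = 1.45%/month): £86,060.65 × ((1 + 0.0145)^9 − 1) = £11,904.8330…
Total = £86,060.65 + £17,212.1300 + £11,904.8330… = £115,177.61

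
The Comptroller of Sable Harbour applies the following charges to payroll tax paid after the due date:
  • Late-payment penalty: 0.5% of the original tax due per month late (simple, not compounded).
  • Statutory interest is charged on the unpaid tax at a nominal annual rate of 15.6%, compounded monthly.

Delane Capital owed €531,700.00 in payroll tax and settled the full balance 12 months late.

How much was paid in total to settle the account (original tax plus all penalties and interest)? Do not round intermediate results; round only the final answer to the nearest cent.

Late-payment penalty = 0.5% × €531,700.00 × 12 mo = €31,902.00
Interest (15.6%/yr ÷ 12 = 1.3%/month): €531,700.00 × ((1 + 0.013)^12 − 1) = €89,140.4494…
Total = €531,700.00 + €31,902.0000 + €89,140.4494… = €652,742.45

€652,742.45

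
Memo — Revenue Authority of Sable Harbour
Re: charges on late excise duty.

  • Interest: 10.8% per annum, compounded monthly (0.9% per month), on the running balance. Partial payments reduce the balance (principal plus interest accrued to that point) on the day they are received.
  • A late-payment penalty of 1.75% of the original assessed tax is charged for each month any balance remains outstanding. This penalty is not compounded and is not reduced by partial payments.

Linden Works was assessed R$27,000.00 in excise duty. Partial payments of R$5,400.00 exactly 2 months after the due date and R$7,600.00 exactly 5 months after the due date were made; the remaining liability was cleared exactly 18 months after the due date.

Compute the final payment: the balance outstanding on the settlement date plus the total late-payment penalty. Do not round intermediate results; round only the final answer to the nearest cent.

Balance at month 2: R$27,000.0000 × (1 + 0.009)^2 = R$27,488.1870
After R$5,400.00 payment: R$27,488.1870 − R$5,400.00 = R$22,088.1870
Balance at month 5: R$22,088.1870 × (1 + 0.009)^3 = R$22,689.9516…
After R$7,600.00 payment: R$22,689.9516… − R$7,600.00 = R$15,089.9516…
Balance at month 18: R$15,089.9516… × (1 + 0.009)^13 = R$16,954.0323…
Penalty: 18 × 1.75% × R$27,000.00 = R$8,505.00
Final settlement = outstanding balance + penalty = R$16,954.0323… + R$8,505.00 = R$25,459.03

R$25,459.03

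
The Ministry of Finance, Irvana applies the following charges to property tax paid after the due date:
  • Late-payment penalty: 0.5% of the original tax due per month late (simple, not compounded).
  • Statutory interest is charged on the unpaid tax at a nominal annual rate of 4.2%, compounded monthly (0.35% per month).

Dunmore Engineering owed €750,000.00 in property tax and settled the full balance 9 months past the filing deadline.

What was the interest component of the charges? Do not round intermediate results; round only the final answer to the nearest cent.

Interest: €750,000.00 × ((1 + 0.0035)^9 − 1) = €750,000.00 × 0.0319446… = €23,958.4654…

€23,958.47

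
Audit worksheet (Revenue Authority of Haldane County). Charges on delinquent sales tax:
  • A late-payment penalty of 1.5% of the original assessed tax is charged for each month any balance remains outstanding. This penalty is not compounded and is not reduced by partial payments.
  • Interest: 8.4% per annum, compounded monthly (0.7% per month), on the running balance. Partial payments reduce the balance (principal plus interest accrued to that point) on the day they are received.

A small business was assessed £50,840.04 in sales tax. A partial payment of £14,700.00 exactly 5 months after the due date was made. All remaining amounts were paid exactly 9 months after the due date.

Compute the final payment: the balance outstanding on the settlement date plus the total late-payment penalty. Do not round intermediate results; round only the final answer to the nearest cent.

Balance at month 5: £50,840.0400 × (1 + 0.007)^5 = £52,644.5280…
After £14,700.00 payment: £52,644.5280… − £14,700.00 = £37,944.5280…
Balance at month 9: £37,944.5280… × (1 + 0.007)^4 = £39,018.1826…
Penalty: 9 × 1.5% × £50,840.04 = £6,863.41…
Final settlement = outstanding balance + penalty = £39,018.1826… + £6,863.41… = £45,881.59

£45,881.59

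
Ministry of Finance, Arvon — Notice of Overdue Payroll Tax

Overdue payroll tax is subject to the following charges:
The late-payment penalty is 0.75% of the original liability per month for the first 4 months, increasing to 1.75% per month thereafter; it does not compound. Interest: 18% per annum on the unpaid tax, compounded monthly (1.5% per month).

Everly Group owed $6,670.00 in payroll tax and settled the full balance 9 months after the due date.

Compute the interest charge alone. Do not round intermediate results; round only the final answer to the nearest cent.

$956.41

Interest: $6,670.00 × ((1 + 0.015)^9 − 1) = $6,670.00 × 0.1433900… = $956.4111…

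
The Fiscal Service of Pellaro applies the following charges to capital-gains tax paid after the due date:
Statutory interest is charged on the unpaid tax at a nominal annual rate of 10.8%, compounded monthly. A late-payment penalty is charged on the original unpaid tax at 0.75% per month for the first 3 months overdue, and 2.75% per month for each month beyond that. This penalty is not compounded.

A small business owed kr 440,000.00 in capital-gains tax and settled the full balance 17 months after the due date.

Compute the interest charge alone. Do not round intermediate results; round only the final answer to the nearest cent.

kr 72,392.19

Interest (10.8%/yr ÷ 12 = 0.9%/month): kr 440,000.00 × ((1 + 0.009)^17 − 1) = kr 72,392.1912…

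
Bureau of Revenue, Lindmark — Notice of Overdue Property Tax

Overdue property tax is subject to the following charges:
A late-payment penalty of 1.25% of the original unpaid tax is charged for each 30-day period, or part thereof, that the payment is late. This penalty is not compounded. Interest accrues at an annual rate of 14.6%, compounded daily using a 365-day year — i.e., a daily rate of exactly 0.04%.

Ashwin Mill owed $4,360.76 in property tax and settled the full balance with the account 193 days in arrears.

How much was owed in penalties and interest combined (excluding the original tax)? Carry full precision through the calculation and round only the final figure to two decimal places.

$731.48

Penalty periods: ⌈193/30⌉ = 7; penalty = 7 × 1.25% × $4,360.76 = $381.57…
Interest: $4,360.76 × ((1 + 0.0004)^193 − 1) = $4,360.76 × 0.08024143… = $349.9136…
Penalties + interest = $381.5665 + $349.9136… = $731.48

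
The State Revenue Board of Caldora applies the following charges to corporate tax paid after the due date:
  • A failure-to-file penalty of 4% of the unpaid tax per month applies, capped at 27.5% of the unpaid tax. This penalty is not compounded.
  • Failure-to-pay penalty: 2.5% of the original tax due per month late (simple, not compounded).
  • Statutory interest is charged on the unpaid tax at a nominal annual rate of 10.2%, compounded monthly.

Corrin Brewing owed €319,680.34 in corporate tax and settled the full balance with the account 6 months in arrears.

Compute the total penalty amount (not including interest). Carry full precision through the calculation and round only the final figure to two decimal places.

Failure-to-file: 6 × 4% × €319,680.34 = €76,723.28… (under the 27.5% cap)
Failure-to-pay penalty: 6 × 2.5% × €319,680.34 = €47,952.05…
Total penalty = €76,723.28… + €47,952.05… = €124,675.33

€124,675.33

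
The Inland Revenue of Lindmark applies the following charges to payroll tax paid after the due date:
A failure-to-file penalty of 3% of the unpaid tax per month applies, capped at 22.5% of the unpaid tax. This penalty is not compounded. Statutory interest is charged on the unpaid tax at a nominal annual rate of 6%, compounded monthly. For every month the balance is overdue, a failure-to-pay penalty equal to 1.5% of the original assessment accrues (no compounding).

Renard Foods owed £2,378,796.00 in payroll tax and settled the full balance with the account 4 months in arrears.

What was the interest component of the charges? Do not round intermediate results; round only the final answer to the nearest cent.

Interest (6%/yr ÷ 12 = 0.5%/month): £2,378,796.00 × ((1 + 0.005)^4 − 1) = £47,933.9303…

£47,933.93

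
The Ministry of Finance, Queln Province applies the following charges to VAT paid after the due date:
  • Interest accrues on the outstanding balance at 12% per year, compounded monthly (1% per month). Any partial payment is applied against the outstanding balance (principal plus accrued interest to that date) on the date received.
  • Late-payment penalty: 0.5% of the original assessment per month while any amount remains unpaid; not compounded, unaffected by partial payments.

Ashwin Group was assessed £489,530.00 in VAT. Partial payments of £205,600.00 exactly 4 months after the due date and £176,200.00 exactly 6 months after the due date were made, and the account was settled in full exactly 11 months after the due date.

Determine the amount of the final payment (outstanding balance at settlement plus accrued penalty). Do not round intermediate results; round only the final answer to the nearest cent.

Balance at month 4: £489,530.0000 × (1 + 0.01)^4 = £509,406.8810…
After £205,600.00 payment: £509,406.8810… − £205,600.00 = £303,806.8810…
Balance at month 6: £303,806.8810… × (1 + 0.01)^2 = £309,913.3993…
After £176,200.00 payment: £309,913.3993… − £176,200.00 = £133,713.3993…
Balance at month 11: £133,713.3993… × (1 + 0.01)^5 = £140,534.1265…
Penalty: 11 × 0.5% × £489,530.00 = £26,924.15
Final settlement = outstanding balance + penalty = £140,534.1265… + £26,924.15 = £167,458.28

£167,458.28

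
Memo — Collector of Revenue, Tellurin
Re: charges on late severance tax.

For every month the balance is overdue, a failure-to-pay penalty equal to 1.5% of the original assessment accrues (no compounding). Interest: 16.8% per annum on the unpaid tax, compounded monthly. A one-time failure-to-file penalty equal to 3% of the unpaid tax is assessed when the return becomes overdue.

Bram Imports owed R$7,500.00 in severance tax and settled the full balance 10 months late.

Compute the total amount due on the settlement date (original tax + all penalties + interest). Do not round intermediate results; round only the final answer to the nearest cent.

Failure-to-file penalty: 3% × R$7,500.00 = R$225.00
Failure-to-pay penalty = 1.5% × R$7,500.00 × 10 mo = R$1,125.00
Interest (16.8%/yr ÷ 12 = 1.4%/month): R$7,500.00 × ((1 + 0.014)^10 − 1) = R$1,118.6811…
Total = R$7,500.00 + R$1,350.0000 + R$1,118.6811… = R$9,968.68

R$9,968.68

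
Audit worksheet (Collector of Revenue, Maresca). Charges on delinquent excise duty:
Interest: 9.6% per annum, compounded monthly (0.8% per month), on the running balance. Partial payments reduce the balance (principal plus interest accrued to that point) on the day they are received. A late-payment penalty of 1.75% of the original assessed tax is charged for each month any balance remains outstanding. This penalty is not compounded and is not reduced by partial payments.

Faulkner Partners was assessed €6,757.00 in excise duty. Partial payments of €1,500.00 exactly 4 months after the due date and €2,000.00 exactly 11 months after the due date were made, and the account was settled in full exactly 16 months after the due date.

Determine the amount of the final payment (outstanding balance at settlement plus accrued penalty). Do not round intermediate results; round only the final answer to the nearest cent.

Balance at month 4: €6,757.0000 × (1 + 0.008)^4 = €6,975.8326…
After €1,500.00 payment: €6,975.8326… − €1,500.00 = €5,475.8326…
Balance at month 11: €5,475.8326… × (1 + 0.008)^7 = €5,789.9376…
After €2,000.00 payment: €5,789.9376… − €2,000.00 = €3,789.9376…
Balance at month 16: €3,789.9376… × (1 + 0.008)^5 = €3,943.9802…
Penalty: 16 × 1.75% × €6,757.00 = €1,891.96
Final settlement = outstanding balance + penalty = €3,943.9802… + €1,891.96 = €5,835.94

€5,835.94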